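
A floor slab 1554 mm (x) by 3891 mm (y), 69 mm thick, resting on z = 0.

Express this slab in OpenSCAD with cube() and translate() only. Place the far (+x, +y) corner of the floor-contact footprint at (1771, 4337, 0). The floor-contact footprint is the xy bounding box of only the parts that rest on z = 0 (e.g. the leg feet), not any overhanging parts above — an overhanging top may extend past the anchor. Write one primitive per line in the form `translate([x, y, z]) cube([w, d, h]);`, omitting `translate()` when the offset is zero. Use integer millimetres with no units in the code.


translate([217, 446, 0]) cube([1554, 3891, 69]);


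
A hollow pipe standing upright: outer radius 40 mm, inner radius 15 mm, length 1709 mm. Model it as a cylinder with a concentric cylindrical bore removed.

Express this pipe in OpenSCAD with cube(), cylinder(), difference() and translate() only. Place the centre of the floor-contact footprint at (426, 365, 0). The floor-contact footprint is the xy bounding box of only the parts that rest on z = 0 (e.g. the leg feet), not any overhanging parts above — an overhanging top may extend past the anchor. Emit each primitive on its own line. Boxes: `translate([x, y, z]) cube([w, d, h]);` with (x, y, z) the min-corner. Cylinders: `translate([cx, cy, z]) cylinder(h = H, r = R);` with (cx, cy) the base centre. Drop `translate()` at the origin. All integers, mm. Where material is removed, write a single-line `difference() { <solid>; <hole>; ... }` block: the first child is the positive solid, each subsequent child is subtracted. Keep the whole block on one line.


difference() { translate([426, 365, 0]) cylinder(h = 1709, r = 40); translate([426, 365, 0]) cylinder(h = 1709, r = 15); }


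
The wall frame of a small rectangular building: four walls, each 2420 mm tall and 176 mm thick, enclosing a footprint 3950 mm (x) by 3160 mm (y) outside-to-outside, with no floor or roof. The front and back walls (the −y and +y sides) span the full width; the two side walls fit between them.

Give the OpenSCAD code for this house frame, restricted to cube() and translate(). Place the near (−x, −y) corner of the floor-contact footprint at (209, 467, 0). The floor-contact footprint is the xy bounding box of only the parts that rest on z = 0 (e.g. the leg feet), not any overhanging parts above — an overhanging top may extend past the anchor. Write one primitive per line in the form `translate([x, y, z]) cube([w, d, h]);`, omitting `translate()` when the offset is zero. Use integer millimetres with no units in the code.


translate([209, 467, 0]) cube([3950, 176, 2420]);
translate([209, 3451, 0]) cube([3950, 176, 2420]);
translate([209, 643, 0]) cube([176, 2808, 2420]);
translate([3983, 643, 0]) cube([176, 2808, 2420]);


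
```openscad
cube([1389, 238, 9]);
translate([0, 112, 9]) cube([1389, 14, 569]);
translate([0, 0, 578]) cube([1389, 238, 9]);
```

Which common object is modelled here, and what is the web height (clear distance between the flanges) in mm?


An I-beam. The web height is 569 mm.

Two wide flanges with a thin centred web — an I-beam. Overall 587 mm minus two 9 mm flanges gives a web of 587 − 2·9 = 569 mm.


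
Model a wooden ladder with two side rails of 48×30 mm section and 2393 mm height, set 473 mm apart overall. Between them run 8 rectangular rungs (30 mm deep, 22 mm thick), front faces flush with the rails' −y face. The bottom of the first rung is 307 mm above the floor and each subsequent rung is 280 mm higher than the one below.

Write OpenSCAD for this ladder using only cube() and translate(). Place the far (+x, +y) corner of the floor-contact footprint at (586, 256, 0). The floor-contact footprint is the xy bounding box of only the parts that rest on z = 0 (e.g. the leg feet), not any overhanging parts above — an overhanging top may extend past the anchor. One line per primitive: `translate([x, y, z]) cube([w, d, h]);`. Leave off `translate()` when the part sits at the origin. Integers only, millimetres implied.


translate([113, 226, 0]) cube([48, 30, 2393]);
translate([538, 226, 0]) cube([48, 30, 2393]);
translate([161, 226, 307]) cube([377, 30, 22]);
translate([161, 226, 587]) cube([377, 30, 22]);
translate([161, 226, 867]) cube([377, 30, 22]);
translate([161, 226, 1147]) cube([377, 30, 22]);
translate([161, 226, 1427]) cube([377, 30, 22]);
translate([161, 226, 1707]) cube([377, 30, 22]);
translate([161, 226, 1987]) cube([377, 30, 22]);
translate([161, 226, 2267]) cube([377, 30, 22]);


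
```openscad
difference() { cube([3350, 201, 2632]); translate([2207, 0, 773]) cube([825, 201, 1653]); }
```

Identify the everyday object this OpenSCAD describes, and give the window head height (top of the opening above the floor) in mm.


A wall with a window opening. The window head height is 2426 mm.

A wall with a rectangular opening subtracted — a window. Sill at z = 773, opening 1653 mm tall, so the head is at 773 + 1653 = 2426 mm.


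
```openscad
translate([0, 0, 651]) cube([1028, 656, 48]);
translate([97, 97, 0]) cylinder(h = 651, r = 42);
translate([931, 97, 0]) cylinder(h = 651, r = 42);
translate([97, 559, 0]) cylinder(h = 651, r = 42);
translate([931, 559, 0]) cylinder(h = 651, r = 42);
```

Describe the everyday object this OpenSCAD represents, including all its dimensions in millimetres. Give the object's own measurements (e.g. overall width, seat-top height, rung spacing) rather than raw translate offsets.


A rectangular dining table. The top is 1028×656×48 mm with its upper surface at z = 699 mm. It stands on four round legs of 84 mm diameter, each leg's bounding box inset 55 mm from the nearest pair of top edges, running from the floor to the underside of the top.


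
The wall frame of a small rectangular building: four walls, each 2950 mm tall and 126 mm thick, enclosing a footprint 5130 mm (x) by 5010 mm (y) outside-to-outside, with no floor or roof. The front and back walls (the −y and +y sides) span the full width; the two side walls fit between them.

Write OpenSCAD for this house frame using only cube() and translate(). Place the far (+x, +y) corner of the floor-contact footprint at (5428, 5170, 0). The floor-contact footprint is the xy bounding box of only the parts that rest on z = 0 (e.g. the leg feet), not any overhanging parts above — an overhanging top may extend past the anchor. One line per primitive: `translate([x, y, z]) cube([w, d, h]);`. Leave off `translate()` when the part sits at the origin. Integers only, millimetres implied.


translate([298, 160, 0]) cube([5130, 126, 2950]);
translate([298, 5044, 0]) cube([5130, 126, 2950]);
translate([298, 286, 0]) cube([126, 4758, 2950]);
translate([5302, 286, 0]) cube([126, 4758, 2950]);


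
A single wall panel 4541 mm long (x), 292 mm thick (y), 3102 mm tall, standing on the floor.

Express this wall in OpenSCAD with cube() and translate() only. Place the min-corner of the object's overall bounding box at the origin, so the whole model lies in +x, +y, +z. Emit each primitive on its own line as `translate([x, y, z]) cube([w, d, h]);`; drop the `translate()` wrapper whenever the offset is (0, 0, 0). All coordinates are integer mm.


cube([4541, 292, 3102]);


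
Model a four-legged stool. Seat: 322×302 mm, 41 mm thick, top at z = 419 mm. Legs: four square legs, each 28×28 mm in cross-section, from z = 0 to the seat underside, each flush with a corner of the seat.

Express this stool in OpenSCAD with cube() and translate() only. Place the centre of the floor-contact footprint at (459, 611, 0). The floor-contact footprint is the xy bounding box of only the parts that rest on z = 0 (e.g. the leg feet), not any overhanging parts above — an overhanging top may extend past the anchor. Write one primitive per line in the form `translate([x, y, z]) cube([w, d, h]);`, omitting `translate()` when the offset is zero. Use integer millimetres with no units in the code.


translate([298, 460, 378]) cube([322, 302, 41]);
translate([298, 460, 0]) cube([28, 28, 378]);
translate([592, 460, 0]) cube([28, 28, 378]);
translate([298, 734, 0]) cube([28, 28, 378]);
translate([592, 734, 0]) cube([28, 28, 378]);


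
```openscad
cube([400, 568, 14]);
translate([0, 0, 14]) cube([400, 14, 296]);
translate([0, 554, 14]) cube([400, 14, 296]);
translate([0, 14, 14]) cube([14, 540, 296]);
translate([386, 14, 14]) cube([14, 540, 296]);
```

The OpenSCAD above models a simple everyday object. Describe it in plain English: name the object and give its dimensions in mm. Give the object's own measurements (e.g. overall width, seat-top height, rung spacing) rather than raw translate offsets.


An open-topped rectangular box: outside dimensions 400×568×310 mm, with a uniform wall and base thickness of 14 mm. The base is a full 400×568 slab on the floor; four walls sit on top of the base. The front and back walls (the −y and +y sides) span the full width; the two side walls fit between them.


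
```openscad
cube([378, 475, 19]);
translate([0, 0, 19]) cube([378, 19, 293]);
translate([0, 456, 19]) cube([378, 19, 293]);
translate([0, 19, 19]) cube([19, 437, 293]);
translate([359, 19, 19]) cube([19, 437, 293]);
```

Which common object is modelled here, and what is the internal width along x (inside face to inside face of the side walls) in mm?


An open box. The internal width is 340 mm.

A 378×475 base slab with four walls standing on it — an open box. The base is 378 mm wide and the walls are 19 mm thick, so the internal width is 378 − 2 × 19 = 340 mm.


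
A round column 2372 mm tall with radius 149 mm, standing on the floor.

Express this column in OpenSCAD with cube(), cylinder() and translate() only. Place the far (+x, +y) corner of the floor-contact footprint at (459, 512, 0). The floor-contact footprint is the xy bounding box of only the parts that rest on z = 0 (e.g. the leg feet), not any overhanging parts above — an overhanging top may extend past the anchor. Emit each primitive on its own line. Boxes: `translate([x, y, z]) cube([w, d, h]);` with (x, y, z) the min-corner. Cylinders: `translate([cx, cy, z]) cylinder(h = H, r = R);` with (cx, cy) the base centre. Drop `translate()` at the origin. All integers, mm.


translate([310, 363, 0]) cylinder(h = 2372, r = 149);


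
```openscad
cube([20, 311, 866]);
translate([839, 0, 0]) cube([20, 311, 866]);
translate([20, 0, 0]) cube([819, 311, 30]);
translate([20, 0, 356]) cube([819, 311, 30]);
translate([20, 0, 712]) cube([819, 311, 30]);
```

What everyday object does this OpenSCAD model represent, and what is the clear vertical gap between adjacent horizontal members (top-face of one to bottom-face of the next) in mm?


A bookshelf. The clear shelf gap is 326 mm.

Two tall side panels with 3 horizontal boards between them — a bookshelf. The first two shelf undersides are at z = 0 and z = 356; with shelf thickness 30, the clear gap is 356 − 0 − 30 = 326 mm.


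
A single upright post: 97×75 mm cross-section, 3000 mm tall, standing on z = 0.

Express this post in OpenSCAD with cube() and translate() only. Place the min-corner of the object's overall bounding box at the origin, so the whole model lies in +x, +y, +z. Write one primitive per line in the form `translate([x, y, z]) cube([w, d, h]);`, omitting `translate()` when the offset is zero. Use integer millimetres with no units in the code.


cube([97, 75, 3000]);


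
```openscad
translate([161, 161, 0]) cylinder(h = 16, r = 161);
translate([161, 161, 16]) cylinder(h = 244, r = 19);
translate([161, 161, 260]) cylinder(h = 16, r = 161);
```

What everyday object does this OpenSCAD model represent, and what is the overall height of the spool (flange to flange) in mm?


A spool. The overall height is 276 mm.

Three coaxial cylinders, large–small–large — a spool. Two 16 mm flanges and a 244 mm core give 16 + 244 + 16 = 276 mm.


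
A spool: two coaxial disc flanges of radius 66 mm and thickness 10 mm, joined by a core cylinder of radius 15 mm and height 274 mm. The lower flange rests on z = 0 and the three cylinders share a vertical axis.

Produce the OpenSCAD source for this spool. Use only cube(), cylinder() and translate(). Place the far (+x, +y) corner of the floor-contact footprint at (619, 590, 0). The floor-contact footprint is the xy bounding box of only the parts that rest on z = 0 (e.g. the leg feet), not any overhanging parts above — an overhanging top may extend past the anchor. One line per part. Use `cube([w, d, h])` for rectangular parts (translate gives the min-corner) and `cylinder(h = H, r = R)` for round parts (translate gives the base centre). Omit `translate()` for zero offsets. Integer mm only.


translate([553, 524, 0]) cylinder(h = 10, r = 66);
translate([553, 524, 10]) cylinder(h = 274, r = 15);
translate([553, 524, 284]) cylinder(h = 10, r = 66);


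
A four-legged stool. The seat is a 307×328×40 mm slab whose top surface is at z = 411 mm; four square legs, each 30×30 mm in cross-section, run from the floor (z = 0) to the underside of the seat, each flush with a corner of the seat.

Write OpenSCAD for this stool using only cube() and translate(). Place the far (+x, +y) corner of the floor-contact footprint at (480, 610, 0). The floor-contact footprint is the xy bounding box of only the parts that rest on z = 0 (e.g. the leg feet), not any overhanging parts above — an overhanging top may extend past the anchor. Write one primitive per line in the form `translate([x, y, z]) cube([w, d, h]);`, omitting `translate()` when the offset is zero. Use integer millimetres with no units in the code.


translate([173, 282, 371]) cube([307, 328, 40]);
translate([173, 282, 0]) cube([30, 30, 371]);
translate([450, 282, 0]) cube([30, 30, 371]);
translate([173, 580, 0]) cube([30, 30, 371]);
translate([450, 580, 0]) cube([30, 30, 371]);


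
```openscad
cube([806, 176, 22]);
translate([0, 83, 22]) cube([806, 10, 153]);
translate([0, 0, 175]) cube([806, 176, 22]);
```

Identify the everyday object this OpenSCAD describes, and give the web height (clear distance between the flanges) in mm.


An I-beam. The web height is 153 mm.

Two wide flanges with a thin centred web — an I-beam. Overall 197 mm minus two 22 mm flanges gives a web of 197 − 2·22 = 153 mm.


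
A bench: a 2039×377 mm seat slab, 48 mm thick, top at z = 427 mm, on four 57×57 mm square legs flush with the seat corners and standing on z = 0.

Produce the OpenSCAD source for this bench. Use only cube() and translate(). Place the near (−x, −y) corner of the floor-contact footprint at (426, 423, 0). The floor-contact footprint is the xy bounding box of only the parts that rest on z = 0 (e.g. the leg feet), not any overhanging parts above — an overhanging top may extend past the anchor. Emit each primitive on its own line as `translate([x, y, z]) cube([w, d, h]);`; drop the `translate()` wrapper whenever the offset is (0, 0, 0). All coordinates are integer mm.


translate([426, 423, 379]) cube([2039, 377, 48]);
translate([426, 423, 0]) cube([57, 57, 379]);
translate([426, 743, 0]) cube([57, 57, 379]);
translate([2408, 423, 0]) cube([57, 57, 379]);
translate([2408, 743, 0]) cube([57, 57, 379]);


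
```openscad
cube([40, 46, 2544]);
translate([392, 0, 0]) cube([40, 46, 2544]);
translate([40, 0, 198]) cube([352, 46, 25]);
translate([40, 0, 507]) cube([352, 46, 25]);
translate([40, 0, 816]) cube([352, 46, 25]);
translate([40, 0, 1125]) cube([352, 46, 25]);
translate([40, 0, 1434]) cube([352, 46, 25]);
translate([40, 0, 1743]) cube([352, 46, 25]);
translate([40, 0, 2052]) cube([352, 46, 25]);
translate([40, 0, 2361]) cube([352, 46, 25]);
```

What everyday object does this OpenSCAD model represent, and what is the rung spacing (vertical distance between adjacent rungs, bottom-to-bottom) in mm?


A ladder. The rung spacing is 309 mm.

Two tall 40×46 posts with 8 short bars between them — a ladder. Adjacent rungs sit at z = 198 and z = 507, so the spacing is 507 − 198 = 309 mm.


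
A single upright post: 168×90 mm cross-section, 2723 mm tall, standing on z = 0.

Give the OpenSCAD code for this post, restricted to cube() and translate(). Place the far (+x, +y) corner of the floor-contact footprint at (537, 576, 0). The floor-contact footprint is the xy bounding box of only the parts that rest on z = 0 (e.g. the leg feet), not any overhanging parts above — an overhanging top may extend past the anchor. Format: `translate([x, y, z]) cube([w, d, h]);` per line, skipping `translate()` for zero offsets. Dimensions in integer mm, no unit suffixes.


translate([369, 486, 0]) cube([168, 90, 2723]);


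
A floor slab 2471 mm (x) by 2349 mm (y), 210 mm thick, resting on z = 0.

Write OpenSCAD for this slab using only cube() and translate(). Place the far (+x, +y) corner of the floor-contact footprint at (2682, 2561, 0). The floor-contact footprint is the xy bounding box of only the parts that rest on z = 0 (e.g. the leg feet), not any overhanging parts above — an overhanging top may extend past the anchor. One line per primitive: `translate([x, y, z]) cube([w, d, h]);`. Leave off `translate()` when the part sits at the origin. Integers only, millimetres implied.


translate([211, 212, 0]) cube([2471, 2349, 210]);


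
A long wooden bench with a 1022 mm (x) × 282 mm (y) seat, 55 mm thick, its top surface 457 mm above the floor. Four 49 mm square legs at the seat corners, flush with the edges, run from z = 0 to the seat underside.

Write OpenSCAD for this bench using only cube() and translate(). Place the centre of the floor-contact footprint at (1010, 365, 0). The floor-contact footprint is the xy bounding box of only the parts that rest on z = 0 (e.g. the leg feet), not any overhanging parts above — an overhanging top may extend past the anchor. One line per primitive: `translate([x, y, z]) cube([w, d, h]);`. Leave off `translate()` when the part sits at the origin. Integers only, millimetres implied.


translate([499, 224, 402]) cube([1022, 282, 55]);
translate([499, 224, 0]) cube([49, 49, 402]);
translate([499, 457, 0]) cube([49, 49, 402]);
translate([1472, 224, 0]) cube([49, 49, 402]);
translate([1472, 457, 0]) cube([49, 49, 402]);


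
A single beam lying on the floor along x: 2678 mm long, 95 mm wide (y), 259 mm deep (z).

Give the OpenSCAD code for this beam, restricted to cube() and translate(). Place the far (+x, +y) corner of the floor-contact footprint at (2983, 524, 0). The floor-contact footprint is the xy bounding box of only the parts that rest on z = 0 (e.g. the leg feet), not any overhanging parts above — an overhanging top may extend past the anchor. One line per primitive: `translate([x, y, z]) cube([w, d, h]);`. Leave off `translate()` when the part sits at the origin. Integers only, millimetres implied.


translate([305, 429, 0]) cube([2678, 95, 259]);


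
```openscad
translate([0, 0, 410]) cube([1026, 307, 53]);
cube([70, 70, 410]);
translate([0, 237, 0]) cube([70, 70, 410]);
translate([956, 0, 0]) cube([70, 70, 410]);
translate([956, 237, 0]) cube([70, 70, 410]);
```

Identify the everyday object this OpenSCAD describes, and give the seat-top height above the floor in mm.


A bench. The seat-top height is 463 mm.

A long slab on four corner posts — a bench. The slab sits at z = 410 with thickness 53, so the top is 410 + 53 = 463 mm.


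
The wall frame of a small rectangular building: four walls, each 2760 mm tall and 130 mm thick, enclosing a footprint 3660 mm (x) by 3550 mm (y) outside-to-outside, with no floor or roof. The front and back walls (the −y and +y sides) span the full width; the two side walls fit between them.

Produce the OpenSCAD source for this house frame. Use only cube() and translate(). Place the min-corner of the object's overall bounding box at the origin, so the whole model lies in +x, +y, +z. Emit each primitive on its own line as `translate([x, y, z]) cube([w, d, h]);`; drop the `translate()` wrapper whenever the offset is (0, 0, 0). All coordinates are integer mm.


cube([3660, 130, 2760]);
translate([0, 3420, 0]) cube([3660, 130, 2760]);
translate([0, 130, 0]) cube([130, 3290, 2760]);
translate([3530, 130, 0]) cube([130, 3290, 2760]);


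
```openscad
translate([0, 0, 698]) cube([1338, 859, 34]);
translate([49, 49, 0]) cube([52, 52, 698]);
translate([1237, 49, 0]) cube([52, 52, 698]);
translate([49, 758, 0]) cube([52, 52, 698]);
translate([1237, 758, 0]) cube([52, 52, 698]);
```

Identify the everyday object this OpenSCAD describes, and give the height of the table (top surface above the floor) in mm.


A table. The table height is 732 mm.

A 1338×859×34 slab sits at z = 698 on four 52 mm square posts — a table. The top surface is at 698 + 34 = 732 mm.


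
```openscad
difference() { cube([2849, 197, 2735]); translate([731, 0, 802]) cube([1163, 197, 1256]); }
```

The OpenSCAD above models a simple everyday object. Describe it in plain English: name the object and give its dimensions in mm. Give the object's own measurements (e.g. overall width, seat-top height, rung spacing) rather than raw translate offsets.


A wall 2849 mm long (x), 197 mm thick (y), 2735 mm tall, with a rectangular window opening cut through it. The opening is 1163 mm wide and 1256 mm tall; its sill is at z = 802 mm and its near (−x) edge is 731 mm from the wall's −x end. The opening passes through the full wall thickness.


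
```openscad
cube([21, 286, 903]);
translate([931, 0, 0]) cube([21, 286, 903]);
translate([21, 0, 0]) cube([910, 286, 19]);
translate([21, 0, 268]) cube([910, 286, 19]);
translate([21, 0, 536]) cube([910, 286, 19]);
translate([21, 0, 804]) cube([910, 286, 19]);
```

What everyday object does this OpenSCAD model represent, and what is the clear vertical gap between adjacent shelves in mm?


A bookshelf. The clear shelf gap is 249 mm.

Two tall side panels with 4 horizontal boards between them — a bookshelf. The first two shelf undersides are at z = 0 and z = 268; with shelf thickness 19, the clear gap is 268 − 0 − 19 = 249 mm.


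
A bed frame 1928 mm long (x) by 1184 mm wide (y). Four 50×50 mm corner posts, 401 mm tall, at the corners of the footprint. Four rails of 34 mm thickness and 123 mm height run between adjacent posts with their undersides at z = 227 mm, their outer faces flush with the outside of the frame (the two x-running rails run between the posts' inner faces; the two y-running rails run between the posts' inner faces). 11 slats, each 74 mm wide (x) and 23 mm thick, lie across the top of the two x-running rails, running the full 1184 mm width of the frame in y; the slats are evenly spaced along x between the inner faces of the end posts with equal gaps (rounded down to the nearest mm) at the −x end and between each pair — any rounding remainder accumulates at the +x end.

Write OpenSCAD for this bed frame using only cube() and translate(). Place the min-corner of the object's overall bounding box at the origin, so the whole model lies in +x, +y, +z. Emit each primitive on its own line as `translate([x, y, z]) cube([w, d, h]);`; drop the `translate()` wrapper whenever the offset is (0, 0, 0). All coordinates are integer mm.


// slat z = rail_z + rail_h = 227 + 123 = 350
// slat gap = ⌊(1828 − 11·74) / 12⌋ = 84
cube([50, 50, 401]);
translate([0, 1134, 0]) cube([50, 50, 401]);
translate([1878, 0, 0]) cube([50, 50, 401]);
translate([1878, 1134, 0]) cube([50, 50, 401]);
translate([50, 0, 227]) cube([1828, 34, 123]);
translate([50, 1150, 227]) cube([1828, 34, 123]);
translate([0, 50, 227]) cube([34, 1084, 123]);
translate([1894, 50, 227]) cube([34, 1084, 123]);
translate([134, 0, 350]) cube([74, 1184, 23]);
translate([292, 0, 350]) cube([74, 1184, 23]);
translate([450, 0, 350]) cube([74, 1184, 23]);
translate([608, 0, 350]) cube([74, 1184, 23]);
translate([766, 0, 350]) cube([74, 1184, 23]);
translate([924, 0, 350]) cube([74, 1184, 23]);
translate([1082, 0, 350]) cube([74, 1184, 23]);
translate([1240, 0, 350]) cube([74, 1184, 23]);
translate([1398, 0, 350]) cube([74, 1184, 23]);
translate([1556, 0, 350]) cube([74, 1184, 23]);
translate([1714, 0, 350]) cube([74, 1184, 23]);


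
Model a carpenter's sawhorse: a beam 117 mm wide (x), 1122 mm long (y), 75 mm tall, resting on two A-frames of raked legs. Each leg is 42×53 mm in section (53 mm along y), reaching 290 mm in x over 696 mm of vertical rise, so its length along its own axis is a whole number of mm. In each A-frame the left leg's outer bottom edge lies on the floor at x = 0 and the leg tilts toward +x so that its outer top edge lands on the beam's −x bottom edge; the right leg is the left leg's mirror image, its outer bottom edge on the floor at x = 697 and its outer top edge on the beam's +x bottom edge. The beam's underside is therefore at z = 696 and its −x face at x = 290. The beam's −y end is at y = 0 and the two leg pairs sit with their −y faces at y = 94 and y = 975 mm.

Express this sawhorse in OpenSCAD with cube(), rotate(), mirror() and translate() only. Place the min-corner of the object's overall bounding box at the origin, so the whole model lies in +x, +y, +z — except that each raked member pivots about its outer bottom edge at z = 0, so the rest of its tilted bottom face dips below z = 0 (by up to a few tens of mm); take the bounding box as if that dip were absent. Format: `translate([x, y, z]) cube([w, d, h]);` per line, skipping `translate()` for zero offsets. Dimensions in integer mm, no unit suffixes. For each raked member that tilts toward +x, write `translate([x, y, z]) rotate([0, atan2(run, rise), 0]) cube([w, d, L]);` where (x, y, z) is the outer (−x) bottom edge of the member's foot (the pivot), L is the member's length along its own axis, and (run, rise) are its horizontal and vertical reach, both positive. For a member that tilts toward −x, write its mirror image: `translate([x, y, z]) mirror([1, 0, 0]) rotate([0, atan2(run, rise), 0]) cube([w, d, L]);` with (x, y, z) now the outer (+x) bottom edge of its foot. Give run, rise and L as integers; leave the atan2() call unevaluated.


// leg length = √(290² + 696²) = 754
// right-leg outer foot x = 2·290 + 117 = 697
// beam min-corner = (290, 0, 696)
translate([290, 0, 696]) cube([117, 1122, 75]);
translate([0, 94, 0]) rotate([0, atan2(290, 696), 0]) cube([42, 53, 754]);
translate([697, 94, 0]) mirror([1, 0, 0]) rotate([0, atan2(290, 696), 0]) cube([42, 53, 754]);
translate([0, 975, 0]) rotate([0, atan2(290, 696), 0]) cube([42, 53, 754]);
translate([697, 975, 0]) mirror([1, 0, 0]) rotate([0, atan2(290, 696), 0]) cube([42, 53, 754]);


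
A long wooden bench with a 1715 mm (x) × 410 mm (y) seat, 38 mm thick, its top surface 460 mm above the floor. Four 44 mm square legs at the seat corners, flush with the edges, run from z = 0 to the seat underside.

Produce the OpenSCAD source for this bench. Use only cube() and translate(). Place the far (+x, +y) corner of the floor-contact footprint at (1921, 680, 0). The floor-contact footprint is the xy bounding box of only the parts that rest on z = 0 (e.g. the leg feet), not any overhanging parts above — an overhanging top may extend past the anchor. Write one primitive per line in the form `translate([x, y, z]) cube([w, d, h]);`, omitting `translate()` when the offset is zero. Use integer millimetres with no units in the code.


translate([206, 270, 422]) cube([1715, 410, 38]);
translate([206, 270, 0]) cube([44, 44, 422]);
translate([206, 636, 0]) cube([44, 44, 422]);
translate([1877, 270, 0]) cube([44, 44, 422]);
translate([1877, 636, 0]) cube([44, 44, 422]);


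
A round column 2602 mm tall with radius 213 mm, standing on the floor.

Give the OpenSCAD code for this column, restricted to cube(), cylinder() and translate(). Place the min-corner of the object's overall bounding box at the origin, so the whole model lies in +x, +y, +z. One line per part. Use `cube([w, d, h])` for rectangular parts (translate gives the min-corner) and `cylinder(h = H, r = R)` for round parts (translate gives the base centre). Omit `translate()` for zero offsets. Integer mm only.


translate([213, 213, 0]) cylinder(h = 2602, r = 213);


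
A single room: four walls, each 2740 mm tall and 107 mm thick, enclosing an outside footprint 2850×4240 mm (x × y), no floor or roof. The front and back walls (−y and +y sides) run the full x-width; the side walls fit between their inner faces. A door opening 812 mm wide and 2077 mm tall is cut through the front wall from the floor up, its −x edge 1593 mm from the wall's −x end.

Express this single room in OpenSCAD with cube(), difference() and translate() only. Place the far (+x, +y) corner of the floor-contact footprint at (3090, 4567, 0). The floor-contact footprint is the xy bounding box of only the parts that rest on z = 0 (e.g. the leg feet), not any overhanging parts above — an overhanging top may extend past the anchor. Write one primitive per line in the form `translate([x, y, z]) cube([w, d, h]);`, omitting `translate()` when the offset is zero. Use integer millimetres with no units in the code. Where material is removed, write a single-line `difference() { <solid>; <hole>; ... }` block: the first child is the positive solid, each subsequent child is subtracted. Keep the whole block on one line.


difference() { translate([240, 327, 0]) cube([2850, 107, 2740]); translate([1833, 327, 0]) cube([812, 107, 2077]); }
translate([240, 4460, 0]) cube([2850, 107, 2740]);
translate([240, 434, 0]) cube([107, 4026, 2740]);
translate([2983, 434, 0]) cube([107, 4026, 2740]);


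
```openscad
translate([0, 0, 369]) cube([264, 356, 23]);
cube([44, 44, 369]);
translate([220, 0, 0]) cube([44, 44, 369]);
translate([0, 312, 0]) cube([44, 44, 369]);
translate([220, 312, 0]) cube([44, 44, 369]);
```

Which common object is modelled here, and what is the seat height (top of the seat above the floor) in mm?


A stool. The seat height is 392 mm.

A 264×356×23 slab at z = 369 on four corner posts — a stool. The seat top is 369 + 23 = 392 mm.


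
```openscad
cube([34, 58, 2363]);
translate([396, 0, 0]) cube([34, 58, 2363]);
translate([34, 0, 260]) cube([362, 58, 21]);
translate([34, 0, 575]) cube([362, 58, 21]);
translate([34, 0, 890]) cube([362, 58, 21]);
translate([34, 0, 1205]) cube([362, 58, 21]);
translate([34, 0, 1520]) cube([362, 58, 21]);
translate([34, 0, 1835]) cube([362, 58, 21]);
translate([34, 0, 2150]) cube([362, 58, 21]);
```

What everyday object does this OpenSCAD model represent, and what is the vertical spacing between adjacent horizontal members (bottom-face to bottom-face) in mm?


A ladder. The rung spacing is 315 mm.

Two tall 34×58 posts with 7 short bars between them — a ladder. Adjacent rungs sit at z = 260 and z = 575, so the spacing is 575 − 260 = 315 mm.


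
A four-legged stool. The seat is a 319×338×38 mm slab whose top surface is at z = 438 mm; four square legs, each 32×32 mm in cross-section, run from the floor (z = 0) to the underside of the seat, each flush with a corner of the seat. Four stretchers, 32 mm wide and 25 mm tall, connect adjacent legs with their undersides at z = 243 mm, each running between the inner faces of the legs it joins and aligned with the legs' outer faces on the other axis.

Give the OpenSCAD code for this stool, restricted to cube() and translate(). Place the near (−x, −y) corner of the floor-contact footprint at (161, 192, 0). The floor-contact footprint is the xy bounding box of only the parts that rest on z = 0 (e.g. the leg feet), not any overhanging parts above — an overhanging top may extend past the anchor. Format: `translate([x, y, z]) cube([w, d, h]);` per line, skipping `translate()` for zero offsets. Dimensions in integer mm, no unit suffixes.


// leg_h = 438 - 38 = 400
// stretcher span = 319 - 2*32 = 255
translate([161, 192, 400]) cube([319, 338, 38]);
translate([161, 192, 0]) cube([32, 32, 400]);
translate([448, 192, 0]) cube([32, 32, 400]);
translate([161, 498, 0]) cube([32, 32, 400]);
translate([448, 498, 0]) cube([32, 32, 400]);
translate([193, 192, 243]) cube([255, 32, 25]);
translate([193, 498, 243]) cube([255, 32, 25]);
translate([161, 224, 243]) cube([32, 274, 25]);
translate([448, 224, 243]) cube([32, 274, 25]);


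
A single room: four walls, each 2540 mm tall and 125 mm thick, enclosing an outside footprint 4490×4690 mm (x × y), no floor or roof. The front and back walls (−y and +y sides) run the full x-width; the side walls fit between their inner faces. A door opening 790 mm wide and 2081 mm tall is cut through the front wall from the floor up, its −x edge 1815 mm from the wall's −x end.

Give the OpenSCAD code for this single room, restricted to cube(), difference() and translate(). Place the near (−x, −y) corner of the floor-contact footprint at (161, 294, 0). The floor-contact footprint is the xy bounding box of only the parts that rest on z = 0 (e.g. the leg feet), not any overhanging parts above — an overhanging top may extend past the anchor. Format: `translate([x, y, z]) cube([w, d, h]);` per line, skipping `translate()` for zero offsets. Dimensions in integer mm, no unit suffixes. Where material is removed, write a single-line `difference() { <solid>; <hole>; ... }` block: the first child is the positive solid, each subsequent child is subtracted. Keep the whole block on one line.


difference() { translate([161, 294, 0]) cube([4490, 125, 2540]); translate([1976, 294, 0]) cube([790, 125, 2081]); }
translate([161, 4859, 0]) cube([4490, 125, 2540]);
translate([161, 419, 0]) cube([125, 4440, 2540]);
translate([4526, 419, 0]) cube([125, 4440, 2540]);


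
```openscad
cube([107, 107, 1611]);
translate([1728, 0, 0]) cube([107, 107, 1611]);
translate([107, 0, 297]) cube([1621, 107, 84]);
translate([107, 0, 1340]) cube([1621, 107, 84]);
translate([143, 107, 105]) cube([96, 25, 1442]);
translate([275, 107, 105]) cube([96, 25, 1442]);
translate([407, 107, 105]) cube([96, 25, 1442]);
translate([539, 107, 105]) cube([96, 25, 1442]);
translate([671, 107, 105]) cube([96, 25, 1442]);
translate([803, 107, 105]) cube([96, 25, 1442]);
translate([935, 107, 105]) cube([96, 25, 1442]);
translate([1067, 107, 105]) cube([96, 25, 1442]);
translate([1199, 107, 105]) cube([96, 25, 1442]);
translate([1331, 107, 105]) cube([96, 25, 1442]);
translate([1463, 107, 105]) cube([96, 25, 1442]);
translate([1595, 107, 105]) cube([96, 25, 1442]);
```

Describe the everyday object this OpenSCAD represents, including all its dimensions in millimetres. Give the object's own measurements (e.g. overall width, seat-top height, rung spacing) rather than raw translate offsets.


A fence section. Two 107×107 mm posts, 1611 mm tall, stand on the floor with a clear span of 1621 mm between their inner faces. Two horizontal rails of 107×84 mm section span the gap between the posts with their undersides at z = 297 mm and z = 1340 mm, flush with the posts' −y face. 12 pickets, each 96 mm wide, 25 mm thick and 1442 mm tall, are fixed to the +y face of the rails with their bottoms at z = 105 mm, spaced across the span with a 36 mm gap after the −x post and between neighbouring pickets, with 37 mm left before the +x post.


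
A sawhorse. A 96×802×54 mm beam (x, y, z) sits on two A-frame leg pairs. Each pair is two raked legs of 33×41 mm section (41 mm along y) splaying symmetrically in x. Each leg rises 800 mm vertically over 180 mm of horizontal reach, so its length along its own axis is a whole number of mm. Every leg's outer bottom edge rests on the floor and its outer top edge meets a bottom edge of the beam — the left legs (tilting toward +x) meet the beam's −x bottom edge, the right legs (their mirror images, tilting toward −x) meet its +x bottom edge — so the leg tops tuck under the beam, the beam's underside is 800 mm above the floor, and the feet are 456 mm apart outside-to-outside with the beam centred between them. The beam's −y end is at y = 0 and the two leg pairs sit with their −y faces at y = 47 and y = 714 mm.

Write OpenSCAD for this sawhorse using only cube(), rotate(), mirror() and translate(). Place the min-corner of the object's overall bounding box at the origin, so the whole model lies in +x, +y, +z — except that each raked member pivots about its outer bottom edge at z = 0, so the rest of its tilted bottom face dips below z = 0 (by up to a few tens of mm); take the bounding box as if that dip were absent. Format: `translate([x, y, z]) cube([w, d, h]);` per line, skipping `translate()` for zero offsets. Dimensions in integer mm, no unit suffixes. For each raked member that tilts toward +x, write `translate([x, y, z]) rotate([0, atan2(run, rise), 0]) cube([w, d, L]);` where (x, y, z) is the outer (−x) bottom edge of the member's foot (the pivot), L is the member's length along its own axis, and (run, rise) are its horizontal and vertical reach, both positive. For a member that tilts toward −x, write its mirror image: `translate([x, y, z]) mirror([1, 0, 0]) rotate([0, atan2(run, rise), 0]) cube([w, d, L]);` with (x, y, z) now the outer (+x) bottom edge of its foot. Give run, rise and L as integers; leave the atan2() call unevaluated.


// leg length = √(180² + 800²) = 820
// right-leg outer foot x = 2·180 + 96 = 456
// beam min-corner = (180, 0, 800)
translate([180, 0, 800]) cube([96, 802, 54]);
translate([0, 47, 0]) rotate([0, atan2(180, 800), 0]) cube([33, 41, 820]);
translate([456, 47, 0]) mirror([1, 0, 0]) rotate([0, atan2(180, 800), 0]) cube([33, 41, 820]);
translate([0, 714, 0]) rotate([0, atan2(180, 800), 0]) cube([33, 41, 820]);
translate([456, 714, 0]) mirror([1, 0, 0]) rotate([0, atan2(180, 800), 0]) cube([33, 41, 820]);


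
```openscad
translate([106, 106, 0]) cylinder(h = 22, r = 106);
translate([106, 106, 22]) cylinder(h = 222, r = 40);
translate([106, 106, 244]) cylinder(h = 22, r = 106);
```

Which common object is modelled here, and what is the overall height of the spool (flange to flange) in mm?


A spool. The overall height is 266 mm.

Three coaxial cylinders, large–small–large — a spool. Two 22 mm flanges and a 222 mm core give 22 + 222 + 22 = 266 mm.


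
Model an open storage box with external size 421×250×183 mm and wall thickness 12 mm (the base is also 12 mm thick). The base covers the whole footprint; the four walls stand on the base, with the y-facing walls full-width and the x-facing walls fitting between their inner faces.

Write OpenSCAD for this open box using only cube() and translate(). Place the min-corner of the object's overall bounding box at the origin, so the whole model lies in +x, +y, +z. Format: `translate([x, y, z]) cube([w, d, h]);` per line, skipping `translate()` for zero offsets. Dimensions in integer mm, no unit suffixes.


cube([421, 250, 12]);
translate([0, 0, 12]) cube([421, 12, 171]);
translate([0, 238, 12]) cube([421, 12, 171]);
translate([0, 12, 12]) cube([12, 226, 171]);
translate([409, 12, 12]) cube([12, 226, 171]);


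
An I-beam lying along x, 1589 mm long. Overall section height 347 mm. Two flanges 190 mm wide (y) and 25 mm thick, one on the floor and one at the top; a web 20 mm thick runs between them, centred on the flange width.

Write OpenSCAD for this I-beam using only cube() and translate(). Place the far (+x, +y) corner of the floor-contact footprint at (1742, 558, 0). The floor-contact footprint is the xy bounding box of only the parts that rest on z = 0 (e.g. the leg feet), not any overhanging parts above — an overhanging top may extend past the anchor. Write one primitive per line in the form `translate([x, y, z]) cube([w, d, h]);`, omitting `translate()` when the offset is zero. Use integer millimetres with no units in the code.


translate([153, 368, 0]) cube([1589, 190, 25]);
translate([153, 453, 25]) cube([1589, 20, 297]);
translate([153, 368, 322]) cube([1589, 190, 25]);


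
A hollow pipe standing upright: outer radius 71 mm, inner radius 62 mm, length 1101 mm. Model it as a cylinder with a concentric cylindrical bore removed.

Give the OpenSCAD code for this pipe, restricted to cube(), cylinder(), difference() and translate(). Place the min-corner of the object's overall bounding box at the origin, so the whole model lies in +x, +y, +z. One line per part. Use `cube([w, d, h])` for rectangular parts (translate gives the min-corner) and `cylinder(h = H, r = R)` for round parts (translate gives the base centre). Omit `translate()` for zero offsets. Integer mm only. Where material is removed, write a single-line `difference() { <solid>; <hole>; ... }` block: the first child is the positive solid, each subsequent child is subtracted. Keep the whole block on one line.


difference() { translate([71, 71, 0]) cylinder(h = 1101, r = 71); translate([71, 71, 0]) cylinder(h = 1101, r = 62); }
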